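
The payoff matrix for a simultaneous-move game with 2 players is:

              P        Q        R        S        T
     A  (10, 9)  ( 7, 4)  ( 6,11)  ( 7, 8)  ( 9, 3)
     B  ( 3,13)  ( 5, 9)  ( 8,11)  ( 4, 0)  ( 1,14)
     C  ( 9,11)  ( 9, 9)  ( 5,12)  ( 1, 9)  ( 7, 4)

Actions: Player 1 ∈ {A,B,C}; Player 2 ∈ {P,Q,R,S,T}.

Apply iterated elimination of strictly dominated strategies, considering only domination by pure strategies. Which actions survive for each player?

P2 drop Q (P beats it: A:9>4 B:13>9 C:11>9)
P1 drop C (A beats it: P:10>9 R:6>5 S:7>1 T:9>7)
P2 drop S (P beats it: A:9>8 B:13>0)
P1→{A,B} P2→{P,R,T}

Survivors P1:{A,B} P2:{P,R,T}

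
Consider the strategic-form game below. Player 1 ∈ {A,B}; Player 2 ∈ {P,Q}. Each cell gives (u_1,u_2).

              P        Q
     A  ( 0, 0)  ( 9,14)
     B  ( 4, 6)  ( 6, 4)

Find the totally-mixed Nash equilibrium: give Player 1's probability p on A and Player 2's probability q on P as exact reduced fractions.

P1 indiff ⇒ q·0+(1-q)·9 = q·4+(1-q)·6 ⇒ q(-4) = (1-q)(-3) ⇒ q = 3/7
P2 indiff ⇒ p·0+(1-p)·6 = p·14+(1-p)·4 ⇒ p(-14) = (1-p)(-2) ⇒ p = 1/8

(p,q) = (1/8, 3/7)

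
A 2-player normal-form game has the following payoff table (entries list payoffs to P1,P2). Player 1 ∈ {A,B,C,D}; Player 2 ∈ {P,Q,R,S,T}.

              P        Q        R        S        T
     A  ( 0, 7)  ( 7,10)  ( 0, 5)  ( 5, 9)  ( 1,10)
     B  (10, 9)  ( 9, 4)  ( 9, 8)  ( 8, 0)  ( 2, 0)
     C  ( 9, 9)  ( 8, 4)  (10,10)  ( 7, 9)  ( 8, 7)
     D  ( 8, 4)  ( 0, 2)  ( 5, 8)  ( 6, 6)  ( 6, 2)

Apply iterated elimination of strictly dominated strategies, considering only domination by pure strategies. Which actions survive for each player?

Survivors P1:{B,C} P2:{P,R}

P1 drop A (B beats it: P:10>0 Q:9>7 R:9>0 S:8>5 T:2>1)
P1 drop D (C beats it: P:9>8 Q:8>0 R:10>5 S:7>6 T:8>6)
P2 drop Q (P beats it: B:9>4 C:9>4)
P2 drop S (R beats it: B:8>0 C:10>9)
P2 drop T (P beats it: B:9>0 C:9>7)
P1→{B,C} P2→{P,R}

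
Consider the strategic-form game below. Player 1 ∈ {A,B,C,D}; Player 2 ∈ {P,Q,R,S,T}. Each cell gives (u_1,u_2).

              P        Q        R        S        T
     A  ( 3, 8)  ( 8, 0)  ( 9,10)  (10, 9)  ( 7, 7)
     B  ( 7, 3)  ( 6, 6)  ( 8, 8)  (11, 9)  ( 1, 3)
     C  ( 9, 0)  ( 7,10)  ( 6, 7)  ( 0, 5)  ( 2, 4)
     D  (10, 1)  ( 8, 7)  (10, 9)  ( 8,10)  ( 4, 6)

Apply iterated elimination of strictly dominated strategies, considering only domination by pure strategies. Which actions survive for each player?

Survivors P1:{A,B,D} P2:{R,S}

P1 drop C (D beats it: P:10>9 Q:8>7 R:10>6 S:8>0 T:4>2)
P2 drop P (R beats it: A:10>8 B:8>3 D:9>1)
P2 drop Q (R beats it: A:10>0 B:8>6 D:9>7)
P2 drop T (R beats it: A:10>7 B:8>3 D:9>6)
P1→{A,B,D} P2→{R,S}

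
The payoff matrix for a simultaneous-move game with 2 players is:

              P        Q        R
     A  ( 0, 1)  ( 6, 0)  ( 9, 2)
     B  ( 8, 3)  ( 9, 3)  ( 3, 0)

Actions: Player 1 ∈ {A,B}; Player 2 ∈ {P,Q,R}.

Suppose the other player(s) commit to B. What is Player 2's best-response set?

argmax u_2 = {P,Q}

u_2(P vs B) = 3
u_2(Q vs B) = 3
u_2(R vs B) = 0
max payoff 3 at {P,Q}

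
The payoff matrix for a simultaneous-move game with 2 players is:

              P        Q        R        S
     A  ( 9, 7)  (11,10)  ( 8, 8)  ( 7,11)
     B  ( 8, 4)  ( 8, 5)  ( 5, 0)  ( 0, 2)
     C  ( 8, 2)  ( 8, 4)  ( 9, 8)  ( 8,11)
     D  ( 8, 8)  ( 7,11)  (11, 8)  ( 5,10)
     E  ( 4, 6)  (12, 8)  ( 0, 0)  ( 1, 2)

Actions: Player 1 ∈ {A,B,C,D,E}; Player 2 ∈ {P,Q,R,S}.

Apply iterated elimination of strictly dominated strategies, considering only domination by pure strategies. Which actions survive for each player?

Remaining: P1:{A,C,E} P2:{Q,S}

P1 drop B (A beats it: P:9>8 Q:11>8 R:8>5 S:7>0)
P2 drop P (Q beats it: A:10>7 C:4>2 D:11>8 E:8>6)
P2 drop R (S beats it: A:11>8 C:11>8 D:10>8 E:2>0)
P1 drop D (A beats it: Q:11>7 S:7>5)
P1→{A,C,E} P2→{Q,S}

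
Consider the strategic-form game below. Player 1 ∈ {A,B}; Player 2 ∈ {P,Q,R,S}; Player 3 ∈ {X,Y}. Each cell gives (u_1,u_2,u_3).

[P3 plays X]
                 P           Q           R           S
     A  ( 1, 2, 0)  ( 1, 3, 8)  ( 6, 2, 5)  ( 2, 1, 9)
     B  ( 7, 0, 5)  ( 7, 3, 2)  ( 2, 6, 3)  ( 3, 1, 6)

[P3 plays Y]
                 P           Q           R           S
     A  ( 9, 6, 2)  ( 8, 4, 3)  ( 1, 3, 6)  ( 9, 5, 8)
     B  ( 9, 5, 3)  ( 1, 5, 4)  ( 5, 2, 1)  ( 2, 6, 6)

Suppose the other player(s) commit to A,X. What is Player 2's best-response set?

u_2(P vs A,X) = 2
u_2(Q vs A,X) = 3
u_2(R vs A,X) = 2
u_2(S vs A,X) = 1
max payoff 3 at {Q}

argmax u_2 = {Q}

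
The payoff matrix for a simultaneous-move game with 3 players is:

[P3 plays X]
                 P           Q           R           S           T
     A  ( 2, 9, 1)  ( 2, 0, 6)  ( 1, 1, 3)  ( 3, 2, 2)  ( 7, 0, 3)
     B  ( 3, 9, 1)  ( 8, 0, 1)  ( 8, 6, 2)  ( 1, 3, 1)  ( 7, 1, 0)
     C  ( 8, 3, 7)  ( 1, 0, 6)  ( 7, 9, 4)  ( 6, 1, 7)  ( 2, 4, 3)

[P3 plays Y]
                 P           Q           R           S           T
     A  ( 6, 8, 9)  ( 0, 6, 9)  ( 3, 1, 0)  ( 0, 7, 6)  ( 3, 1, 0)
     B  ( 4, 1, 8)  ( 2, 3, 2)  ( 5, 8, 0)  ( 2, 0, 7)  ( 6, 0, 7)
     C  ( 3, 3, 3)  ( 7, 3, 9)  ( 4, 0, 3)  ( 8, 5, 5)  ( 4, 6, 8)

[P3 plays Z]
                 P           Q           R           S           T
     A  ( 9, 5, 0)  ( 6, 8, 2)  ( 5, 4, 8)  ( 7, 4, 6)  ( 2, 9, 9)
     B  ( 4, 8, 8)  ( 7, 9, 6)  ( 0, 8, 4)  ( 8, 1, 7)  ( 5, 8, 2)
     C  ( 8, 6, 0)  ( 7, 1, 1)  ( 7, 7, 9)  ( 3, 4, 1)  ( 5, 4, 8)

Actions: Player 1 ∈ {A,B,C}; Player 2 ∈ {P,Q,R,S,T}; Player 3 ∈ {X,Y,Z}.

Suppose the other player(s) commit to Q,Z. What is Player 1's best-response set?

P1 best: {B,C}

u_1(A vs Q,Z) = 6
u_1(B vs Q,Z) = 7
u_1(C vs Q,Z) = 7
max payoff 7 at {B,C}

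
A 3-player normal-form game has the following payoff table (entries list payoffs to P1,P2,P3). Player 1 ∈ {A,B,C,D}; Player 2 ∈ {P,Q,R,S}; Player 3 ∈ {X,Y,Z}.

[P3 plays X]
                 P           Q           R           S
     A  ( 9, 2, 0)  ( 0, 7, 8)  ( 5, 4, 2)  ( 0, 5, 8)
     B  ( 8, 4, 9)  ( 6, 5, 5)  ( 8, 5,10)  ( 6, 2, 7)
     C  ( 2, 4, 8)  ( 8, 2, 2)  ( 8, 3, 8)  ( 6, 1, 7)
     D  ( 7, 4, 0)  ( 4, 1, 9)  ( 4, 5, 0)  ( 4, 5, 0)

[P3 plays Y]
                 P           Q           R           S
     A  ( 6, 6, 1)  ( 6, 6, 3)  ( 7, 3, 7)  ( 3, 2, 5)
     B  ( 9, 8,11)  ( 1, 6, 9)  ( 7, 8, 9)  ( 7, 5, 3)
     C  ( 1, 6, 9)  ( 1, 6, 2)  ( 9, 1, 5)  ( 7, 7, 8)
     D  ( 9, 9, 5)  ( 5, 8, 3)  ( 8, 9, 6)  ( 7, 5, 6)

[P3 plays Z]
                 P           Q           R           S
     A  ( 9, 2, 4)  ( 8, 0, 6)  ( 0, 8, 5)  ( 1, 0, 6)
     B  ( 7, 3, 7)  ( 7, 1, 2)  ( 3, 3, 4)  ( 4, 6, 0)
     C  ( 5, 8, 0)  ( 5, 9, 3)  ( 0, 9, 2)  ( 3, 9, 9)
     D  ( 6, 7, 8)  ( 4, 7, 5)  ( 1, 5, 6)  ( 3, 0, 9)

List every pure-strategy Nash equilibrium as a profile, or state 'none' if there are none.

(A,P,X): not NE [P2→Q gives 7>2; P3→Z gives 4>0]
(A,P,Y): not NE [P1→D gives 9>6; P3→Z gives 4>1]
(A,P,Z): not NE [P2→R gives 8>2]
(A,Q,X): not NE [P1→C gives 8>0]
(A,Q,Y): not NE [P3→X gives 8>3]
(A,Q,Z): not NE [P2→R gives 8>0; P3→X gives 8>6]
(A,R,X): not NE [P1→C gives 8>5; P2→Q gives 7>4; P3→Y gives 7>2]
(A,R,Y): not NE [P1→C gives 9>7; P2→Q gives 6>3]
(A,R,Z): not NE [P1→B gives 3>0; P3→Y gives 7>5]
(A,S,X): not NE [P1→C gives 6>0; P2→Q gives 7>5]
(A,S,Y): not NE [P1→D gives 7>3; P2→Q gives 6>2; P3→X gives 8>5]
(A,S,Z): not NE [P1→B gives 4>1; P2→R gives 8>0; P3→X gives 8>6]
(B,P,X): not NE [P1→A gives 9>8; P2→R gives 5>4; P3→Y gives 11>9]
(B,P,Y): NE
(B,P,Z): not NE [P1→A gives 9>7; P2→S gives 6>3; P3→Y gives 11>7]
(B,Q,X): not NE [P1→C gives 8>6; P3→Y gives 9>5]
(B,Q,Y): not NE [P1→A gives 6>1; P2→R gives 8>6]
(B,Q,Z): not NE [P1→A gives 8>7; P2→S gives 6>1; P3→Y gives 9>2]
(B,R,X): NE
(B,R,Y): not NE [P1→C gives 9>7; P3→X gives 10>9]
(B,R,Z): not NE [P2→S gives 6>3; P3→X gives 10>4]
(B,S,X): not NE [P2→R gives 5>2]
(B,S,Y): not NE [P2→R gives 8>5; P3→X gives 7>3]
(B,S,Z): not NE [P3→X gives 7>0]
(C,P,X): not NE [P1→A gives 9>2; P3→Y gives 9>8]
(C,P,Y): not NE [P1→D gives 9>1; P2→S gives 7>6]
(C,P,Z): not NE [P1→A gives 9>5; P2→S gives 9>8; P3→Y gives 9>0]
(C,Q,X): not NE [P2→P gives 4>2; P3→Z gives 3>2]
(C,Q,Y): not NE [P1→A gives 6>1; P2→S gives 7>6; P3→Z gives 3>2]
(C,Q,Z): not NE [P1→A gives 8>5]
(C,R,X): not NE [P2→P gives 4>3]
(C,R,Y): not NE [P2→S gives 7>1; P3→X gives 8>5]
(C,R,Z): not NE [P1→B gives 3>0; P3→X gives 8>2]
(C,S,X): not NE [P2→P gives 4>1; P3→Z gives 9>7]
(C,S,Y): not NE [P3→Z gives 9>8]
(C,S,Z): not NE [P1→B gives 4>3]
(D,P,X): not NE [P1→A gives 9>7; P2→S gives 5>4; P3→Z gives 8>0]
(D,P,Y): not NE [P3→Z gives 8>5]
(D,P,Z): not NE [P1→A gives 9>6]
(D,Q,X): not NE [P1→C gives 8>4; P2→S gives 5>1]
(D,Q,Y): not NE [P1→A gives 6>5; P2→R gives 9>8; P3→X gives 9>3]
(D,Q,Z): not NE [P1→A gives 8>4; P3→X gives 9>5]
(D,R,X): not NE [P1→C gives 8>4; P3→Z gives 6>0]
(D,R,Y): not NE [P1→C gives 9>8]
(D,R,Z): not NE [P1→B gives 3>1; P2→Q gives 7>5]
(D,S,X): not NE [P1→C gives 6>4; P3→Z gives 9>0]
(D,S,Y): not NE [P2→R gives 9>5; P3→Z gives 9>6]
(D,S,Z): not NE [P1→B gives 4>3; P2→Q gives 7>0]

Nash profiles: (B,P,Y), (B,R,X)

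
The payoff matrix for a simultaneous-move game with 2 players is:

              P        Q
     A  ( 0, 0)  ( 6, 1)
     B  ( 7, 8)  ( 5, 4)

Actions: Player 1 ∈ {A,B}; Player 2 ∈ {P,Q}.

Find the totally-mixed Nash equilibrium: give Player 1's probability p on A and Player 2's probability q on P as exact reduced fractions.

P1 indiff ⇒ q·0+(1-q)·6 = q·7+(1-q)·5 ⇒ q(-7) = (1-q)(-1) ⇒ q = 1/8
P2 indiff ⇒ p·0+(1-p)·8 = p·1+(1-p)·4 ⇒ p(-1) = (1-p)(-4) ⇒ p = 4/5

p=4/5, q=1/8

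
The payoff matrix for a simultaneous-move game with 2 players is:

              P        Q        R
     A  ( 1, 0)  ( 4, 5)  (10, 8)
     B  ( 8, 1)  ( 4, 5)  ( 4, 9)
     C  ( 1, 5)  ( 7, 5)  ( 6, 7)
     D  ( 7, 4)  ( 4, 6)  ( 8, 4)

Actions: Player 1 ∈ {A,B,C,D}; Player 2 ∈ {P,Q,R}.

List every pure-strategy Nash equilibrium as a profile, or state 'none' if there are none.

PSNE = {(A,R)}

(A,P): not NE [P1→B gives 8>1; P2→R gives 8>0]
(A,Q): not NE [P1→C gives 7>4; P2→R gives 8>5]
(A,R): NE
(B,P): not NE [P2→R gives 9>1]
(B,Q): not NE [P1→C gives 7>4; P2→R gives 9>5]
(B,R): not NE [P1→A gives 10>4]
(C,P): not NE [P1→B gives 8>1; P2→R gives 7>5]
(C,Q): not NE [P2→R gives 7>5]
(C,R): not NE [P1→A gives 10>6]
(D,P): not NE [P1→B gives 8>7; P2→Q gives 6>4]
(D,Q): not NE [P1→C gives 7>4]
(D,R): not NE [P1→A gives 10>8; P2→Q gives 6>4]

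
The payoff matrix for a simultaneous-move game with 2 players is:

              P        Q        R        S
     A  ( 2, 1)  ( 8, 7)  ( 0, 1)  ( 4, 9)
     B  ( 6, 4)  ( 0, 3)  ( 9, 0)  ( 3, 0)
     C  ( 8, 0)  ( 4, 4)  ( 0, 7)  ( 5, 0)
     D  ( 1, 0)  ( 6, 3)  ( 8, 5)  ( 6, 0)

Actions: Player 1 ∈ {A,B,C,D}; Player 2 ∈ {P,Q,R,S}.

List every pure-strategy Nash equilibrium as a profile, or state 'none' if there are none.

Equilibria: none

(A,P): not NE [P1→C gives 8>2; P2→S gives 9>1]
(A,Q): not NE [P2→S gives 9>7]
(A,R): not NE [P1→B gives 9>0; P2→S gives 9>1]
(A,S): not NE [P1→D gives 6>4]
(B,P): not NE [P1→C gives 8>6]
(B,Q): not NE [P1→A gives 8>0; P2→P gives 4>3]
(B,R): not NE [P2→P gives 4>0]
(B,S): not NE [P1→D gives 6>3; P2→P gives 4>0]
(C,P): not NE [P2→R gives 7>0]
(C,Q): not NE [P1→A gives 8>4; P2→R gives 7>4]
(C,R): not NE [P1→B gives 9>0]
(C,S): not NE [P1→D gives 6>5; P2→R gives 7>0]
(D,P): not NE [P1→C gives 8>1; P2→R gives 5>0]
(D,Q): not NE [P1→A gives 8>6; P2→R gives 5>3]
(D,R): not NE [P1→B gives 9>8]
(D,S): not NE [P2→R gives 5>0]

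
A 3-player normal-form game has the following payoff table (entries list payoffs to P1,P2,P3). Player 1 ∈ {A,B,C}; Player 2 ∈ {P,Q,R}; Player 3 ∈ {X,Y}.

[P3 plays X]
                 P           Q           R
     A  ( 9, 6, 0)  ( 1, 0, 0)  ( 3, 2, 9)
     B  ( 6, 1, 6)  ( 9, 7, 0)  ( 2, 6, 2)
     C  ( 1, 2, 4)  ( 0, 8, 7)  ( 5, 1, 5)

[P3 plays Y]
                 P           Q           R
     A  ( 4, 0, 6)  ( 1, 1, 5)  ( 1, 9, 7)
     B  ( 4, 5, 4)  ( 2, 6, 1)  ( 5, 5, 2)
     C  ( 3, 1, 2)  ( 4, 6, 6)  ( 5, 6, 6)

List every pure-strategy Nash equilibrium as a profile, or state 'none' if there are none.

Nash profiles: (C,R,Y)

(A,P,X): not NE [P3→Y gives 6>0]
(A,P,Y): not NE [P2→R gives 9>0]
(A,Q,X): not NE [P1→B gives 9>1; P2→P gives 6>0; P3→Y gives 5>0]
(A,Q,Y): not NE [P1→C gives 4>1; P2→R gives 9>1]
(A,R,X): not NE [P1→C gives 5>3; P2→P gives 6>2]
(A,R,Y): not NE [P1→C gives 5>1; P3→X gives 9>7]
(B,P,X): not NE [P1→A gives 9>6; P2→Q gives 7>1]
(B,P,Y): not NE [P2→Q gives 6>5; P3→X gives 6>4]
(B,Q,X): not NE [P3→Y gives 1>0]
(B,Q,Y): not NE [P1→C gives 4>2]
(B,R,X): not NE [P1→C gives 5>2; P2→Q gives 7>6]
(B,R,Y): not NE [P2→Q gives 6>5]
(C,P,X): not NE [P1→A gives 9>1; P2→Q gives 8>2]
(C,P,Y): not NE [P1→B gives 4>3; P2→R gives 6>1; P3→X gives 4>2]
(C,Q,X): not NE [P1→B gives 9>0]
(C,Q,Y): not NE [P3→X gives 7>6]
(C,R,X): not NE [P2→Q gives 8>1; P3→Y gives 6>5]
(C,R,Y): NE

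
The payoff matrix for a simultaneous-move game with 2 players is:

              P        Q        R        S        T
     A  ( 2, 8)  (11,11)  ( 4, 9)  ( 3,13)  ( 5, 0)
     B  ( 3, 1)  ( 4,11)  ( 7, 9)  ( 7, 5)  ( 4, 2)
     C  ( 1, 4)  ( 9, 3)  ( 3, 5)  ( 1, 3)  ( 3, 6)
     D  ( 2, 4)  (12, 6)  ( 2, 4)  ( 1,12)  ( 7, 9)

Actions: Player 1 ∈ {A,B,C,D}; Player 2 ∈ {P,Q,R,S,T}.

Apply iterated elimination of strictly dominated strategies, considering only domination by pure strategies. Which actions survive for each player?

Remaining: P1:{A,B,D} P2:{Q,S}

P1 drop C (A beats it: P:2>1 Q:11>9 R:4>3 S:3>1 T:5>3)
P2 drop P (Q beats it: A:11>8 B:11>1 D:6>4)
P2 drop R (Q beats it: A:11>9 B:11>9 D:6>4)
P2 drop T (S beats it: A:13>0 B:5>2 D:12>9)
P1→{A,B,D} P2→{Q,S}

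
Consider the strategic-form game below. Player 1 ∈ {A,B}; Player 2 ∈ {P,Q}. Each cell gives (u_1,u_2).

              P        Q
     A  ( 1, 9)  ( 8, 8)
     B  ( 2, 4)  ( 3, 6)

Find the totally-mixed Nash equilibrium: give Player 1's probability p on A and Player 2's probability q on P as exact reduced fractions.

P1 mixes 2/3 on A; P2 mixes 5/6 on P

P1 indiff ⇒ q·1+(1-q)·8 = q·2+(1-q)·3 ⇒ q(-1) = (1-q)(-5) ⇒ q = 5/6
P2 indiff ⇒ p·9+(1-p)·4 = p·8+(1-p)·6 ⇒ p(1) = (1-p)(2) ⇒ p = 2/3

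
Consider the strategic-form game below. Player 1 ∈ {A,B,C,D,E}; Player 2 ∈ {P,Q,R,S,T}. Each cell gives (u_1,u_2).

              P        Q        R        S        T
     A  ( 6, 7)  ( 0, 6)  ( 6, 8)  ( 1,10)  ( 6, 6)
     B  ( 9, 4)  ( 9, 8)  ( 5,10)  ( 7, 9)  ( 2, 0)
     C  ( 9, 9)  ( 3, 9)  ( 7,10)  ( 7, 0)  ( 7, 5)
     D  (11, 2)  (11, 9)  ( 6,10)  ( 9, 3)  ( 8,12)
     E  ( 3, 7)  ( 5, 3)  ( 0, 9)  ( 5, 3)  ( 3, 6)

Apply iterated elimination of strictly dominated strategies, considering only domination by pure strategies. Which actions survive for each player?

IESDS → P1:{C,D} P2:{R,T}

P1 drop A (C beats it: P:9>6 Q:3>0 R:7>6 S:7>1 T:7>6)
P1 drop B (D beats it: P:11>9 Q:11>9 R:6>5 S:9>7 T:8>2)
P1 drop E (D beats it: P:11>3 Q:11>5 R:6>0 S:9>5 T:8>3)
P2 drop P (R beats it: C:10>9 D:10>2)
P2 drop Q (R beats it: C:10>9 D:10>9)
P2 drop S (R beats it: C:10>0 D:10>3)
P1→{C,D} P2→{R,T}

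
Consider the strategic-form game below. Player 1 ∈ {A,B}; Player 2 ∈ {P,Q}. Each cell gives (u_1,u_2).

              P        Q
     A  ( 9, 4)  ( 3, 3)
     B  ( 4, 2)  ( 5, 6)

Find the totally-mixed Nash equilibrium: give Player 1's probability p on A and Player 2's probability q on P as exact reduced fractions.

(p,q) = (4/5, 2/7)

P1 indiff ⇒ q·9+(1-q)·3 = q·4+(1-q)·5 ⇒ q(5) = (1-q)(2) ⇒ q = 2/7
P2 indiff ⇒ p·4+(1-p)·2 = p·3+(1-p)·6 ⇒ p(1) = (1-p)(4) ⇒ p = 4/5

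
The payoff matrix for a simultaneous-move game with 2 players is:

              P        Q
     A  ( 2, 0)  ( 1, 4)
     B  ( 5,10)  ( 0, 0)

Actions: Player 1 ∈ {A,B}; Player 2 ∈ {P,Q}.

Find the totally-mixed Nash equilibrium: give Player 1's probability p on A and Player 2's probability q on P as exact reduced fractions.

P1 indiff ⇒ q·2+(1-q)·1 = q·5+(1-q)·0 ⇒ q(-3) = (1-q)(-1) ⇒ q = 1/4
P2 indiff ⇒ p·0+(1-p)·10 = p·4+(1-p)·0 ⇒ p(-4) = (1-p)(-10) ⇒ p = 5/7

p=5/7, q=1/4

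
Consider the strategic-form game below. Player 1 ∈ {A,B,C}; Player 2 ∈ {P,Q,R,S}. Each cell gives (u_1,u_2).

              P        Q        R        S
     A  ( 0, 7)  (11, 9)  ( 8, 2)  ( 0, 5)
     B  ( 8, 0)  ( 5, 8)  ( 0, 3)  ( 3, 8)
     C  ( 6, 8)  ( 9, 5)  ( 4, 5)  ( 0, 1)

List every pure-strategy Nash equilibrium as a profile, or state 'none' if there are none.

(A,P): not NE [P1→B gives 8>0; P2→Q gives 9>7]
(A,Q): NE
(A,R): not NE [P2→Q gives 9>2]
(A,S): not NE [P1→B gives 3>0; P2→Q gives 9>5]
(B,P): not NE [P2→S gives 8>0]
(B,Q): not NE [P1→A gives 11>5]
(B,R): not NE [P1→A gives 8>0; P2→S gives 8>3]
(B,S): NE
(C,P): not NE [P1→B gives 8>6]
(C,Q): not NE [P1→A gives 11>9; P2→P gives 8>5]
(C,R): not NE [P1→A gives 8>4; P2→P gives 8>5]
(C,S): not NE [P1→B gives 3>0; P2→P gives 8>1]

PSNE = {(A,Q), (B,S)}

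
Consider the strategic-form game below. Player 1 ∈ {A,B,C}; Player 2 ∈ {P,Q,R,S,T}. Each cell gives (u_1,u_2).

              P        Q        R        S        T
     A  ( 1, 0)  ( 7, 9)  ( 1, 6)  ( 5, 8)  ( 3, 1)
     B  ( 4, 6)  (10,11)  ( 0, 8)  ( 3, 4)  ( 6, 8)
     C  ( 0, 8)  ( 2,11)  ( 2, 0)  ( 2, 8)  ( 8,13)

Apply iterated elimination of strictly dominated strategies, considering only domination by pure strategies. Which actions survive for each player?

P2 drop P (Q beats it: A:9>0 B:11>6 C:11>8)
P2 drop R (Q beats it: A:9>6 B:11>8 C:11>0)
P2 drop S (Q beats it: A:9>8 B:11>4 C:11>8)
P1 drop A (B beats it: Q:10>7 T:6>3)
P1→{B,C} P2→{Q,T}

Survivors P1:{B,C} P2:{Q,T}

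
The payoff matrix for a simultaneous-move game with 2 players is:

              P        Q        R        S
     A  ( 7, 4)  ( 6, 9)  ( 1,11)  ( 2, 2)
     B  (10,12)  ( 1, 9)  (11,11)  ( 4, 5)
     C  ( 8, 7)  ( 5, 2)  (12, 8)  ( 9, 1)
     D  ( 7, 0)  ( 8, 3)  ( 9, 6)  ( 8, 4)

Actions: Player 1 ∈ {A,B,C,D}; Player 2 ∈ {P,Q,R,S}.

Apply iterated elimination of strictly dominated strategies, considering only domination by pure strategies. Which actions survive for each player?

P2 drop Q (R beats it: A:11>9 B:11>9 C:8>2 D:6>3)
P1 drop A (B beats it: P:10>7 R:11>1 S:4>2)
P1 drop D (C beats it: P:8>7 R:12>9 S:9>8)
P2 drop S (P beats it: B:12>5 C:7>1)
P1→{B,C} P2→{P,R}

Remaining: P1:{B,C} P2:{P,R}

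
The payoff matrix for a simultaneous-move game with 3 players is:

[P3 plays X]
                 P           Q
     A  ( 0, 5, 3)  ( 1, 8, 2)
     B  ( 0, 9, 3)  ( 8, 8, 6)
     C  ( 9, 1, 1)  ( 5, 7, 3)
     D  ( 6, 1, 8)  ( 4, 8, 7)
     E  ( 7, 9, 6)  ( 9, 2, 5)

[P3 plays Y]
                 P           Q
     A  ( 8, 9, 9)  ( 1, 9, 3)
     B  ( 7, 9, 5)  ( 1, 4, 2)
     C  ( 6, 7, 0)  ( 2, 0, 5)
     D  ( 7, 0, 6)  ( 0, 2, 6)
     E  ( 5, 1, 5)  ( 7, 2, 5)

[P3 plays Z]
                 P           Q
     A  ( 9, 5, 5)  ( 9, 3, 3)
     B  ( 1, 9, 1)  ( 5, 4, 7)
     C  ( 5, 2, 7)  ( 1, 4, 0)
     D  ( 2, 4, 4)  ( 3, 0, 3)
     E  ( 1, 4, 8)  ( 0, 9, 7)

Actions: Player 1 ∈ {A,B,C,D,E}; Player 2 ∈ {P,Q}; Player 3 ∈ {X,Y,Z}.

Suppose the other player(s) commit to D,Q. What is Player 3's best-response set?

u_3(X vs D,Q) = 7
u_3(Y vs D,Q) = 6
u_3(Z vs D,Q) = 3
max payoff 7 at {X}

BR_3 = {X}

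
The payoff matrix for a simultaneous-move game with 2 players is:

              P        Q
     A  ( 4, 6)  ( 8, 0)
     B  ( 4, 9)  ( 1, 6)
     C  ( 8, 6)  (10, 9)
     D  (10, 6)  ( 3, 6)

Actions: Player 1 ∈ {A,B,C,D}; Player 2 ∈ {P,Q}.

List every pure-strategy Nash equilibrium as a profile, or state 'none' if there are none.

Nash profiles: (C,Q), (D,P)

(A,P): not NE [P1→D gives 10>4]
(A,Q): not NE [P1→C gives 10>8; P2→P gives 6>0]
(B,P): not NE [P1→D gives 10>4]
(B,Q): not NE [P1→C gives 10>1; P2→P gives 9>6]
(C,P): not NE [P1→D gives 10>8; P2→Q gives 9>6]
(C,Q): NE
(D,P): NE
(D,Q): not NE [P1→C gives 10>3]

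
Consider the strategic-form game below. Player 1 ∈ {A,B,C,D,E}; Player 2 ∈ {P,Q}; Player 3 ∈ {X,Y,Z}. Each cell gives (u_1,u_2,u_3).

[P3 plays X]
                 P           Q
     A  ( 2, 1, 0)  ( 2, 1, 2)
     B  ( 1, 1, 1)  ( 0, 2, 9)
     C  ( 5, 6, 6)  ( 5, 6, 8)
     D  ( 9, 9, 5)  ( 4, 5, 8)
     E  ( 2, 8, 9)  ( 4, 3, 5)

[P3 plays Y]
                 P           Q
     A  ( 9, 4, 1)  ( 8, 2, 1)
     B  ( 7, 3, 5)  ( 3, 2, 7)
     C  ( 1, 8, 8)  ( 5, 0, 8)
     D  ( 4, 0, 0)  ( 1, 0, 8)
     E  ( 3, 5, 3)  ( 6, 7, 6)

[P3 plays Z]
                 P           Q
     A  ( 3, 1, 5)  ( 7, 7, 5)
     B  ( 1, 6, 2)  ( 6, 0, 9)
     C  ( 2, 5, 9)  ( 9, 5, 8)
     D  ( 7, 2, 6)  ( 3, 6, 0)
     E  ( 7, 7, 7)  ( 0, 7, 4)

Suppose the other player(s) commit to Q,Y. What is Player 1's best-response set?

P1 best: {A}

u_1(A vs Q,Y) = 8
u_1(B vs Q,Y) = 3
u_1(C vs Q,Y) = 5
u_1(D vs Q,Y) = 1
u_1(E vs Q,Y) = 6
max payoff 8 at {A}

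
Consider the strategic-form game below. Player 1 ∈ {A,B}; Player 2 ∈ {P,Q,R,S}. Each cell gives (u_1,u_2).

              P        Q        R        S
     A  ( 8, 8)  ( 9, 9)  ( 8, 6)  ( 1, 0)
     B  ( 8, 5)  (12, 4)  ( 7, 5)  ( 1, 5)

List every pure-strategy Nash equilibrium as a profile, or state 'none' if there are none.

(A,P): not NE [P2→Q gives 9>8]
(A,Q): not NE [P1→B gives 12>9]
(A,R): not NE [P2→Q gives 9>6]
(A,S): not NE [P2→Q gives 9>0]
(B,P): NE
(B,Q): not NE [P2→S gives 5>4]
(B,R): not NE [P1→A gives 8>7]
(B,S): NE

NE set: (B,P), (B,S)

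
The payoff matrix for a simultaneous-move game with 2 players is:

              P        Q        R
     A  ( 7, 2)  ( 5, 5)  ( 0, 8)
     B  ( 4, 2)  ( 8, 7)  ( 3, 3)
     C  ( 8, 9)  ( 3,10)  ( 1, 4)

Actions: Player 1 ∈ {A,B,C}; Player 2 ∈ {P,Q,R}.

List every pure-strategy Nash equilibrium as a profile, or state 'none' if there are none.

PSNE = {(B,Q)}

(A,P): not NE [P1→C gives 8>7; P2→R gives 8>2]
(A,Q): not NE [P1→B gives 8>5; P2→R gives 8>5]
(A,R): not NE [P1→B gives 3>0]
(B,P): not NE [P1→C gives 8>4; P2→Q gives 7>2]
(B,Q): NE
(B,R): not NE [P2→Q gives 7>3]
(C,P): not NE [P2→Q gives 10>9]
(C,Q): not NE [P1→B gives 8>3]
(C,R): not NE [P1→B gives 3>1; P2→Q gives 10>4]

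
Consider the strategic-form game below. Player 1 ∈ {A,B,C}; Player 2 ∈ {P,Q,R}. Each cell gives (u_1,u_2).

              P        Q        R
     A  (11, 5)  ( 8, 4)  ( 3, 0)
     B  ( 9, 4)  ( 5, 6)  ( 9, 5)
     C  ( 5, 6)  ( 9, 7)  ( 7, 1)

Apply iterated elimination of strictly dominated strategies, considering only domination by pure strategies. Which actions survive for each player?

P2 drop R (Q beats it: A:4>0 B:6>5 C:7>1)
P1 drop B (A beats it: P:11>9 Q:8>5)
P1→{A,C} P2→{P,Q}

Remaining: P1:{A,C} P2:{P,Q}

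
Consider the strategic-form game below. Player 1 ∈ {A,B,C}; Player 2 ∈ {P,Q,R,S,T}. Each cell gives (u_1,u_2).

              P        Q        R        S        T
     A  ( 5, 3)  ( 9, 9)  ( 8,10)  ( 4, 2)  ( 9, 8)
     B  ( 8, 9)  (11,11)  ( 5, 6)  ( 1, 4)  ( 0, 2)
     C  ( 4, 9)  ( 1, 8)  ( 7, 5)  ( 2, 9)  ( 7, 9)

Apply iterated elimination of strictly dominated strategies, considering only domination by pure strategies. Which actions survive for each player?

P1 drop C (A beats it: P:5>4 Q:9>1 R:8>7 S:4>2 T:9>7)
P2 drop P (Q beats it: A:9>3 B:11>9)
P2 drop S (Q beats it: A:9>2 B:11>4)
P2 drop T (Q beats it: A:9>8 B:11>2)
P1→{A,B} P2→{Q,R}

Remaining: P1:{A,B} P2:{Q,R}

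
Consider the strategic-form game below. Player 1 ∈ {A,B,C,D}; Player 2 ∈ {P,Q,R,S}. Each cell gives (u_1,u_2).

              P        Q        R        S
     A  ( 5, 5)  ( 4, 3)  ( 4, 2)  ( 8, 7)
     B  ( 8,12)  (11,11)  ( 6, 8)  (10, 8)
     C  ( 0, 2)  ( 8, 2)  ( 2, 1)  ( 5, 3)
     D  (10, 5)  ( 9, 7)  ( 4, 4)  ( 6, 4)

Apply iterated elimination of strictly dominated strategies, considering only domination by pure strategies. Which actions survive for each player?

P1 drop A (B beats it: P:8>5 Q:11>4 R:6>4 S:10>8)
P1 drop C (B beats it: P:8>0 Q:11>8 R:6>2 S:10>5)
P2 drop R (P beats it: B:12>8 D:5>4)
P2 drop S (P beats it: B:12>8 D:5>4)
P1→{B,D} P2→{P,Q}

Remaining: P1:{B,D} P2:{P,Q}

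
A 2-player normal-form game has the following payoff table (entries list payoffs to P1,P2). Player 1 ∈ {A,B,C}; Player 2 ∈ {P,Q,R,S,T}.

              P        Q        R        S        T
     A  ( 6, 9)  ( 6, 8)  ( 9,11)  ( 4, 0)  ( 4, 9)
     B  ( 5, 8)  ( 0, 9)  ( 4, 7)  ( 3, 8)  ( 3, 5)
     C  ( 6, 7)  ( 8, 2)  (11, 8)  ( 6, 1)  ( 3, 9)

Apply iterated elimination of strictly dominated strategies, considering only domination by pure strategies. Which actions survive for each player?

Survivors P1:{A,C} P2:{R,T}

P1 drop B (A beats it: P:6>5 Q:6>0 R:9>4 S:4>3 T:4>3)
P2 drop P (R beats it: A:11>9 C:8>7)
P2 drop Q (R beats it: A:11>8 C:8>2)
P2 drop S (R beats it: A:11>0 C:8>1)
P1→{A,C} P2→{R,T}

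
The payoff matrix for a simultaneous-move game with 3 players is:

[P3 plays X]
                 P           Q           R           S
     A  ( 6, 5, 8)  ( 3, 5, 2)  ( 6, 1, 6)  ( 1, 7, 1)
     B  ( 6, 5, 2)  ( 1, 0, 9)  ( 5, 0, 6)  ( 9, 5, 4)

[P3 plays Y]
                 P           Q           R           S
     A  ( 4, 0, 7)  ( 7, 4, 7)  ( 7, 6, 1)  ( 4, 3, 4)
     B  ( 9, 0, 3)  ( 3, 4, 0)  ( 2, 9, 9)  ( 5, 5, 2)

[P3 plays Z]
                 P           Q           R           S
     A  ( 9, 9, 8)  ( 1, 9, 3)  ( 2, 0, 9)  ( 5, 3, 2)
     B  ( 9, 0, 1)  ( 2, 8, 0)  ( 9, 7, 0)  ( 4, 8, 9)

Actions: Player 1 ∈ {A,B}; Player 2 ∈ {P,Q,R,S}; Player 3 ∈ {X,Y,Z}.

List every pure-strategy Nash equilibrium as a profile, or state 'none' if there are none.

Nash profiles: (A,P,Z)

(A,P,X): not NE [P2→S gives 7>5]
(A,P,Y): not NE [P1→B gives 9>4; P2→R gives 6>0; P3→Z gives 8>7]
(A,P,Z): NE
(A,Q,X): not NE [P2→S gives 7>5; P3→Y gives 7>2]
(A,Q,Y): not NE [P2→R gives 6>4]
(A,Q,Z): not NE [P1→B gives 2>1; P3→Y gives 7>3]
(A,R,X): not NE [P2→S gives 7>1; P3→Z gives 9>6]
(A,R,Y): not NE [P3→Z gives 9>1]
(A,R,Z): not NE [P1→B gives 9>2; P2→Q gives 9>0]
(A,S,X): not NE [P1→B gives 9>1; P3→Y gives 4>1]
(A,S,Y): not NE [P1→B gives 5>4; P2→R gives 6>3]
(A,S,Z): not NE [P2→Q gives 9>3; P3→Y gives 4>2]
(B,P,X): not NE [P3→Y gives 3>2]
(B,P,Y): not NE [P2→R gives 9>0]
(B,P,Z): not NE [P2→S gives 8>0; P3→Y gives 3>1]
(B,Q,X): not NE [P1→A gives 3>1; P2→S gives 5>0]
(B,Q,Y): not NE [P1→A gives 7>3; P2→R gives 9>4; P3→X gives 9>0]
(B,Q,Z): not NE [P3→X gives 9>0]
(B,R,X): not NE [P1→A gives 6>5; P2→S gives 5>0; P3→Y gives 9>6]
(B,R,Y): not NE [P1→A gives 7>2]
(B,R,Z): not NE [P2→S gives 8>7; P3→Y gives 9>0]
(B,S,X): not NE [P3→Z gives 9>4]
(B,S,Y): not NE [P2→R gives 9>5; P3→Z gives 9>2]
(B,S,Z): not NE [P1→A gives 5>4]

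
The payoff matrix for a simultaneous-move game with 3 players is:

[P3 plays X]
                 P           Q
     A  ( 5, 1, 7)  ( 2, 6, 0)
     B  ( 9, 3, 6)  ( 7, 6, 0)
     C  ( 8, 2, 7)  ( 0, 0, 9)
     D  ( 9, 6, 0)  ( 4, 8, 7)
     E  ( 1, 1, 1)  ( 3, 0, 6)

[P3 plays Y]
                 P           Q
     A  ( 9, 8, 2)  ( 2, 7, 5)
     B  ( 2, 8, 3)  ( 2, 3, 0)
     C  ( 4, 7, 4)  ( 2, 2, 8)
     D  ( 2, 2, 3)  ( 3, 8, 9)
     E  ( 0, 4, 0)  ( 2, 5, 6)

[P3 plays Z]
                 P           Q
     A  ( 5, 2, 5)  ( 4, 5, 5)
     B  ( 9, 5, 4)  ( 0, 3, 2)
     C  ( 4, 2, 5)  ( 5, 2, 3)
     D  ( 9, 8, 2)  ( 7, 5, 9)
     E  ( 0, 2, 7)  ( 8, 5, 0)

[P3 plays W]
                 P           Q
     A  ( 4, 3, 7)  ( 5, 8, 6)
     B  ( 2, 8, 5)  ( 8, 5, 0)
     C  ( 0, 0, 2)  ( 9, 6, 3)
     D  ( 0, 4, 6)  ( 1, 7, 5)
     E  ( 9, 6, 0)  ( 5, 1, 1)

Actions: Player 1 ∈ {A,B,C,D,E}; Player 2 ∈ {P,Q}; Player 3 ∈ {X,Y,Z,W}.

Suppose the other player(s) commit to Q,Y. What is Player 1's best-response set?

u_1(A vs Q,Y) = 2
u_1(B vs Q,Y) = 2
u_1(C vs Q,Y) = 2
u_1(D vs Q,Y) = 3
u_1(E vs Q,Y) = 2
max payoff 3 at {D}

P1 best: {D}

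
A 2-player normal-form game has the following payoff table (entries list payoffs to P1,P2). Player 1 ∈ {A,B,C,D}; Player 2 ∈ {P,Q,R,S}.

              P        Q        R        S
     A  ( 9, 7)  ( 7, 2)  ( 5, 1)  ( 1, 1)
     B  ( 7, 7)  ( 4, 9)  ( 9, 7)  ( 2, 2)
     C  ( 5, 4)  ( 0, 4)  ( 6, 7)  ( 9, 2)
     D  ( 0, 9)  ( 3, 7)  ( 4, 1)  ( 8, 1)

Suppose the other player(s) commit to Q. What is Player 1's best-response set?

u_1(A vs Q) = 7
u_1(B vs Q) = 4
u_1(C vs Q) = 0
u_1(D vs Q) = 3
max payoff 7 at {A}

P1 best: {A}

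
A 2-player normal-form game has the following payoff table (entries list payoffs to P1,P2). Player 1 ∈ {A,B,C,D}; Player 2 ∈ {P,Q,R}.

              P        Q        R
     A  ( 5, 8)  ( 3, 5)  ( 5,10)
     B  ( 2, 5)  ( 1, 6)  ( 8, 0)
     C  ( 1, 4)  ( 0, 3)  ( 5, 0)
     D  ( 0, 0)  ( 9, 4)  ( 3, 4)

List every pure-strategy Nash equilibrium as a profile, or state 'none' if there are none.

NE set: (D,Q)

(A,P): not NE [P2→R gives 10>8]
(A,Q): not NE [P1→D gives 9>3; P2→R gives 10>5]
(A,R): not NE [P1→B gives 8>5]
(B,P): not NE [P1→A gives 5>2; P2→Q gives 6>5]
(B,Q): not NE [P1→D gives 9>1]
(B,R): not NE [P2→Q gives 6>0]
(C,P): not NE [P1→A gives 5>1]
(C,Q): not NE [P1→D gives 9>0; P2→P gives 4>3]
(C,R): not NE [P1→B gives 8>5; P2→P gives 4>0]
(D,P): not NE [P1→A gives 5>0; P2→R gives 4>0]
(D,Q): NE
(D,R): not NE [P1→B gives 8>3]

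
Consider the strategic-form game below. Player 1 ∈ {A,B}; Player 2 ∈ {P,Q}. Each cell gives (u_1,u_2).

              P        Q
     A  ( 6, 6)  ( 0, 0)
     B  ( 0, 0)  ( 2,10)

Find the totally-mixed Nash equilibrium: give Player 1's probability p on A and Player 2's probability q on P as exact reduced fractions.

P1 mixes 5/8 on A; P2 mixes 1/4 on P

P1 indiff ⇒ q·6+(1-q)·0 = q·0+(1-q)·2 ⇒ q(6) = (1-q)(2) ⇒ q = 1/4
P2 indiff ⇒ p·6+(1-p)·0 = p·0+(1-p)·10 ⇒ p(6) = (1-p)(10) ⇒ p = 5/8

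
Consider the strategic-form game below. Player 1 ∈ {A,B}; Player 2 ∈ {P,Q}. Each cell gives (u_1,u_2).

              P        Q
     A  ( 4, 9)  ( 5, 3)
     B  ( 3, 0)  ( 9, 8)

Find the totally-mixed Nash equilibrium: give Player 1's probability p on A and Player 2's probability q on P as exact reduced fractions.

P1 indiff ⇒ q·4+(1-q)·5 = q·3+(1-q)·9 ⇒ q(1) = (1-q)(4) ⇒ q = 4/5
P2 indiff ⇒ p·9+(1-p)·0 = p·3+(1-p)·8 ⇒ p(6) = (1-p)(8) ⇒ p = 4/7

P1 mixes 4/7 on A; P2 mixes 4/5 on P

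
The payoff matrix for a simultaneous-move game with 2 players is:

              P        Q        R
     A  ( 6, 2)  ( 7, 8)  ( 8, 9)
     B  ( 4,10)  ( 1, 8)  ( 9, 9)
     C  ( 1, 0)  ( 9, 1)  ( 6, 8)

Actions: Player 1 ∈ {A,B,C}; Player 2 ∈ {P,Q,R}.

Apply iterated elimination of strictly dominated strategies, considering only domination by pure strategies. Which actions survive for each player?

Remaining: P1:{A,B} P2:{P,R}

P2 drop Q (R beats it: A:9>8 B:9>8 C:8>1)
P1 drop C (A beats it: P:6>1 R:8>6)
P1→{A,B} P2→{P,R}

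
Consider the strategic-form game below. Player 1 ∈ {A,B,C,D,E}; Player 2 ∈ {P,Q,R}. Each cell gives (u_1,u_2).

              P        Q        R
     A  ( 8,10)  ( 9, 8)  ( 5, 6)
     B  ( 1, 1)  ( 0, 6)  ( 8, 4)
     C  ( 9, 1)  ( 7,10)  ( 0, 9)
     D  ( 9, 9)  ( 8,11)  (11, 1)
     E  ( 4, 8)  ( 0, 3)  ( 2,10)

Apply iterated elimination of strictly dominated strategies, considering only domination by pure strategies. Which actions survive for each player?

Remaining: P1:{A,C,D} P2:{P,Q}

P1 drop B (D beats it: P:9>1 Q:8>0 R:11>8)
P1 drop E (A beats it: P:8>4 Q:9>0 R:5>2)
P2 drop R (Q beats it: A:8>6 C:10>9 D:11>1)
P1→{A,C,D} P2→{P,Q}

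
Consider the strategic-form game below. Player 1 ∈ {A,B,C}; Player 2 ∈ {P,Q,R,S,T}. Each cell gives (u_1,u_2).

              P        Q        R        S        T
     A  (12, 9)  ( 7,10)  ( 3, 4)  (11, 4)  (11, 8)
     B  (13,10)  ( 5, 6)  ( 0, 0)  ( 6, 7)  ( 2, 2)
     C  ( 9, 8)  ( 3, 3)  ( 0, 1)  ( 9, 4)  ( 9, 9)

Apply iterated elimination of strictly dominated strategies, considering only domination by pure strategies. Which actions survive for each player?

IESDS → P1:{A,B} P2:{P,Q}

P1 drop C (A beats it: P:12>9 Q:7>3 R:3>0 S:11>9 T:11>9)
P2 drop R (P beats it: A:9>4 B:10>0)
P2 drop S (P beats it: A:9>4 B:10>7)
P2 drop T (P beats it: A:9>8 B:10>2)
P1→{A,B} P2→{P,Q}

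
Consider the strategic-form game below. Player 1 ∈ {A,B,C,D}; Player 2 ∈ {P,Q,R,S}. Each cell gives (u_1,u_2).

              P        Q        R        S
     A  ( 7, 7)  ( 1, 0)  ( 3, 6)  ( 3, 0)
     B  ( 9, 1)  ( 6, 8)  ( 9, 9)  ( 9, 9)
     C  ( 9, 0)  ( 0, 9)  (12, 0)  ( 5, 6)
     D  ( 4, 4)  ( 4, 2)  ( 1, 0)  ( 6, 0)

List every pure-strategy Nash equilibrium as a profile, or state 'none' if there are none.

(A,P): not NE [P1→C gives 9>7]
(A,Q): not NE [P1→B gives 6>1; P2→P gives 7>0]
(A,R): not NE [P1→C gives 12>3; P2→P gives 7>6]
(A,S): not NE [P1→B gives 9>3; P2→P gives 7>0]
(B,P): not NE [P2→S gives 9>1]
(B,Q): not NE [P2→S gives 9>8]
(B,R): not NE [P1→C gives 12>9]
(B,S): NE
(C,P): not NE [P2→Q gives 9>0]
(C,Q): not NE [P1→B gives 6>0]
(C,R): not NE [P2→Q gives 9>0]
(C,S): not NE [P1→B gives 9>5; P2→Q gives 9>6]
(D,P): not NE [P1→C gives 9>4]
(D,Q): not NE [P1→B gives 6>4; P2→P gives 4>2]
(D,R): not NE [P1→C gives 12>1; P2→P gives 4>0]
(D,S): not NE [P1→B gives 9>6; P2→P gives 4>0]

PSNE = {(B,S)}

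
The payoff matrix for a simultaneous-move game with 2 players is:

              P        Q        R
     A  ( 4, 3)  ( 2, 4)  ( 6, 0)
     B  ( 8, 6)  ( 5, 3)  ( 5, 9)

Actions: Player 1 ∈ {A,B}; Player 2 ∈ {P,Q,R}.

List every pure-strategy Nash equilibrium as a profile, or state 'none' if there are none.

(A,P): not NE [P1→B gives 8>4; P2→Q gives 4>3]
(A,Q): not NE [P1→B gives 5>2]
(A,R): not NE [P2→Q gives 4>0]
(B,P): not NE [P2→R gives 9>6]
(B,Q): not NE [P2→R gives 9>3]
(B,R): not NE [P1→A gives 6>5]

PSNE: ∅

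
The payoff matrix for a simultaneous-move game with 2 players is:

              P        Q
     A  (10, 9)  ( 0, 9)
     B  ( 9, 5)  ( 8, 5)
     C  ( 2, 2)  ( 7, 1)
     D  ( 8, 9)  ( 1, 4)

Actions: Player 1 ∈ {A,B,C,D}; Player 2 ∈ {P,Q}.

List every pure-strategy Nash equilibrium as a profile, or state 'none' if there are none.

(A,P): NE
(A,Q): not NE [P1→B gives 8>0]
(B,P): not NE [P1→A gives 10>9]
(B,Q): NE
(C,P): not NE [P1→A gives 10>2]
(C,Q): not NE [P1→B gives 8>7; P2→P gives 2>1]
(D,P): not NE [P1→A gives 10>8]
(D,Q): not NE [P1→B gives 8>1; P2→P gives 9>4]

PSNE = {(A,P), (B,Q)}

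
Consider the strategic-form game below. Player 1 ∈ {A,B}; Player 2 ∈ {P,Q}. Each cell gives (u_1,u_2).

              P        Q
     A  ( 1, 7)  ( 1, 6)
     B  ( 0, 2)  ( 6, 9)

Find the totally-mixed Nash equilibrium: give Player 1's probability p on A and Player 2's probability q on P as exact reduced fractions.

P1 indiff ⇒ q·1+(1-q)·1 = q·0+(1-q)·6 ⇒ q(1) = (1-q)(5) ⇒ q = 5/6
P2 indiff ⇒ p·7+(1-p)·2 = p·6+(1-p)·9 ⇒ p(1) = (1-p)(7) ⇒ p = 7/8

P1 mixes 7/8 on A; P2 mixes 5/6 on P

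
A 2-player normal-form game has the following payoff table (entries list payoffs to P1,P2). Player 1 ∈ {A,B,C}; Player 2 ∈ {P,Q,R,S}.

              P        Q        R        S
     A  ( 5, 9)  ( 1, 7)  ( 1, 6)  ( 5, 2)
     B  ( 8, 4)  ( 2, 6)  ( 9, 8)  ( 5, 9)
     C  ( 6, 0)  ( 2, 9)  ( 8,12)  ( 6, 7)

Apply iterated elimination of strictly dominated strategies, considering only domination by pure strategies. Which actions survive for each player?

IESDS → P1:{B,C} P2:{R,S}

P1 drop A (C beats it: P:6>5 Q:2>1 R:8>1 S:6>5)
P2 drop P (Q beats it: B:6>4 C:9>0)
P2 drop Q (R beats it: B:8>6 C:12>9)
P1→{B,C} P2→{R,S}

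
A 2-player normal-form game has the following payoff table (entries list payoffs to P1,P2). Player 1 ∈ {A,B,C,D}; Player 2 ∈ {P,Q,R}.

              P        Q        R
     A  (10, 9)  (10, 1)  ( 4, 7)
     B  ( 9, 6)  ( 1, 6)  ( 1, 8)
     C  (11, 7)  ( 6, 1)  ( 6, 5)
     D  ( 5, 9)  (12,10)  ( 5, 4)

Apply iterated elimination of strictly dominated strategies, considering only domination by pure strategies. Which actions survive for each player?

P1 drop B (A beats it: P:10>9 Q:10>1 R:4>1)
P2 drop R (P beats it: A:9>7 C:7>5 D:9>4)
P1→{A,C,D} P2→{P,Q}

Survivors P1:{A,C,D} P2:{P,Q}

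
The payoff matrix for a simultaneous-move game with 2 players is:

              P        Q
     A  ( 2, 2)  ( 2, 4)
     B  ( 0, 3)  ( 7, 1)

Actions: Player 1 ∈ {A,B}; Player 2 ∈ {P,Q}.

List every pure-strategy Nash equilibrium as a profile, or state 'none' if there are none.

Equilibria: none

(A,P): not NE [P2→Q gives 4>2]
(A,Q): not NE [P1→B gives 7>2]
(B,P): not NE [P1→A gives 2>0]
(B,Q): not NE [P2→P gives 3>1]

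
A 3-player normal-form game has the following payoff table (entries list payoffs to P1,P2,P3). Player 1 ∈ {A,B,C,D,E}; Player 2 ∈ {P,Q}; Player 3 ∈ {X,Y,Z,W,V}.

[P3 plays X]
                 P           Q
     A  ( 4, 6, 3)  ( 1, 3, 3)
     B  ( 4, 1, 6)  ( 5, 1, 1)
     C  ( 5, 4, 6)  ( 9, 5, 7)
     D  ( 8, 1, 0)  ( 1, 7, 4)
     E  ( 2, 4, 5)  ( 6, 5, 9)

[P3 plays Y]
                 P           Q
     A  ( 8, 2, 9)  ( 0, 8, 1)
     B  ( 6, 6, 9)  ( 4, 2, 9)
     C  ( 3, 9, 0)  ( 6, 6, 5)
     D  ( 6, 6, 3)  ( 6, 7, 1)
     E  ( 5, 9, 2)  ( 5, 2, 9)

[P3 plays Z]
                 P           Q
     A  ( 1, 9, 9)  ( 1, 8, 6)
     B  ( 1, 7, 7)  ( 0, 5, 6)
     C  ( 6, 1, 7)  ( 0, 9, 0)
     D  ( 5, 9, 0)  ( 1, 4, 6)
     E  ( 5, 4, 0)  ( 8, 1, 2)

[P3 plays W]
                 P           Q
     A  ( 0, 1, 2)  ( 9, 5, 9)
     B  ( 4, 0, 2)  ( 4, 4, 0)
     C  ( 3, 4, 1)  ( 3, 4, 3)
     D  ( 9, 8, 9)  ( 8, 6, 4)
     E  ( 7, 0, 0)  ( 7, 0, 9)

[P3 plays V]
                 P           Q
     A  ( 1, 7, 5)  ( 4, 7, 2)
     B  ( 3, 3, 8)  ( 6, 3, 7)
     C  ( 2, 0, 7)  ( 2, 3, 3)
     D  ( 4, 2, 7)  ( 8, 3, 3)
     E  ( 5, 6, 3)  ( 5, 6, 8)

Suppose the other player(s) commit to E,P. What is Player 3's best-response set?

u_3(X vs E,P) = 5
u_3(Y vs E,P) = 2
u_3(Z vs E,P) = 0
u_3(W vs E,P) = 0
u_3(V vs E,P) = 3
max payoff 5 at {X}

P3 best: {X}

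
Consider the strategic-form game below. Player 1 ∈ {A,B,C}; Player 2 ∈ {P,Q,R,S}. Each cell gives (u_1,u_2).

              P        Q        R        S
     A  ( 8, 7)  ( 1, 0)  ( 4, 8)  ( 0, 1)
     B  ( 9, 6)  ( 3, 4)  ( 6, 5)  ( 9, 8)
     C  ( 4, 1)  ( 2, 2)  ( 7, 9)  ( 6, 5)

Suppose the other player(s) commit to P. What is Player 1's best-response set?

argmax u_1 = {B}

u_1(A vs P) = 8
u_1(B vs P) = 9
u_1(C vs P) = 4
max payoff 9 at {B}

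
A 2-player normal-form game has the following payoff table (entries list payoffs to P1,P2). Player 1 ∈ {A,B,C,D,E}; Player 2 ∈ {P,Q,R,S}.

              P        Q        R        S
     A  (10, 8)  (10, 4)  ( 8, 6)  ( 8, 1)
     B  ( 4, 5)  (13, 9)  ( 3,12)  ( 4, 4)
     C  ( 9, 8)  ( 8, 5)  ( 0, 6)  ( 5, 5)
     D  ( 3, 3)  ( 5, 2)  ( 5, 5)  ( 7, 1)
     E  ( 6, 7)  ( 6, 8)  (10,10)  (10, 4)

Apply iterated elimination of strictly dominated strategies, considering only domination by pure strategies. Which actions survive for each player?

P1 drop C (A beats it: P:10>9 Q:10>8 R:8>0 S:8>5)
P1 drop D (A beats it: P:10>3 Q:10>5 R:8>5 S:8>7)
P2 drop Q (R beats it: A:6>4 B:12>9 E:10>8)
P1 drop B (A beats it: P:10>4 R:8>3 S:8>4)
P2 drop S (P beats it: A:8>1 E:7>4)
P1→{A,E} P2→{P,R}

Survivors P1:{A,E} P2:{P,R}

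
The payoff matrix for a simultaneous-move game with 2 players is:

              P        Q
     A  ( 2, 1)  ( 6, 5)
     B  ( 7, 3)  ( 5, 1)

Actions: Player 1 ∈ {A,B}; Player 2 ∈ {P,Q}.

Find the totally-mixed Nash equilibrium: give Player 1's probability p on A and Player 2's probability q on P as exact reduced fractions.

P1 indiff ⇒ q·2+(1-q)·6 = q·7+(1-q)·5 ⇒ q(-5) = (1-q)(-1) ⇒ q = 1/6
P2 indiff ⇒ p·1+(1-p)·3 = p·5+(1-p)·1 ⇒ p(-4) = (1-p)(-2) ⇒ p = 1/3

p=1/3, q=1/6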